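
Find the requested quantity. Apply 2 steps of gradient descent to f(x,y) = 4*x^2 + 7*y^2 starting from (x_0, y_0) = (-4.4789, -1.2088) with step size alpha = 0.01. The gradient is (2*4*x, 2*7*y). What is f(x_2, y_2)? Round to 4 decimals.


Gradient descent on f(x,y) = 4*x^2 + 7*y^2.
Starting point: (-4.4789, -1.2088), alpha = 0.01
Step 1: grad_x = 2*4*-4.4789 = -35.8312, grad_y = 2*7*-1.2088 = -16.9232
  x_1 = -4.4789 - 0.01*-35.8312 = -4.1206
  y_1 = -1.2088 - 0.01*-16.9232 = -1.0396
Step 2: grad_x = 2*4*-4.1206 = -32.9647, grad_y = 2*7*-1.0396 = -14.554
  x_2 = -4.1206 - 0.01*-32.9647 = -3.7909
  y_2 = -1.0396 - 0.01*-14.554 = -0.894
f(-3.7909, -0.894) = 4*(-3.7909)^2 + 7*(-0.894)^2 = 63.0799


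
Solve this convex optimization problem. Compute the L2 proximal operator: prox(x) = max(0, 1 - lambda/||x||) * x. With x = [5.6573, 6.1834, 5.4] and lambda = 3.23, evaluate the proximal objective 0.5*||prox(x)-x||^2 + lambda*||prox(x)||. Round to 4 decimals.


Step 1: Compute ||x||.
||x|| = 9.9699
Step 2: Compute scaling factor.
scale = max(0, 1 - 3.23/9.9699) = 0.676
Step 3: prox(x) = [3.8245, 4.1801, 3.6505]
||prox(x)|| = 6.7399
Step 4: Proximal objective.
0.5*||prox-x||^2 = 5.2165
lambda*||prox|| = 21.7699
Total = 26.9864


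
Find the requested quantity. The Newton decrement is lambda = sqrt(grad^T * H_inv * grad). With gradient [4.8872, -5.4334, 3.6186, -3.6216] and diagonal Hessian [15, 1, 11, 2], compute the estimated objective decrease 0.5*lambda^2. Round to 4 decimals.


Step 1: H is diagonal, so H^(-1) * g = [0.3258, -5.4334, 0.329, -1.8108].
Step 2: g^T H^(-1) g = sum_i g_i^2 / H_ii
  = (4.8872)^2/15 + (-5.4334)^2/1 + (3.6186)^2/11 + (-3.6216)^2/2
  = 1.5923 + 29.5218 + 1.1904 + 6.558 = 38.8625
Step 3: Objective decrease = 0.5 * g^T H^(-1) g = 19.4313


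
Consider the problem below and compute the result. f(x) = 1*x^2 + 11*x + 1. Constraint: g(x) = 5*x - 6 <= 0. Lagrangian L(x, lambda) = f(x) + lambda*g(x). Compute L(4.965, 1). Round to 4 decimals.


Step 1: Evaluate f(x).
f(4.965) = 1*4.965^2 + 11*4.965 + 1 = 80.2662
Step 2: Evaluate g(x).
g(4.965) = 5*4.965 - 6 = 18.825
Step 3: Compute Lagrangian.
L = 80.2662 + 1*18.825 = 99.0912


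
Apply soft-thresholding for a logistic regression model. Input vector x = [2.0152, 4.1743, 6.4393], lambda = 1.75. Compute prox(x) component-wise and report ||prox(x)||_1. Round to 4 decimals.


Soft-thresholding with lambda = 1.75:
prox(2.0152) = sign(2.0152)*max(|2.0152| - 1.75, 0) = 0.2652
prox(4.1743) = sign(4.1743)*max(|4.1743| - 1.75, 0) = 2.4243
prox(6.4393) = sign(6.4393)*max(|6.4393| - 1.75, 0) = 4.6893
prox(x) = [0.2652, 2.4243, 4.6893]
||prox(x)||_1 = 0.2652 + 2.4243 + 4.6893 = 7.3788


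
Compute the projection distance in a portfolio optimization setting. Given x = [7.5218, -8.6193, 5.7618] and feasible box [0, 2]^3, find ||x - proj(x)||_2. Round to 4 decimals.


Project each component onto [0, 2].
clip(7.5218) = 2.0, clip(-8.6193) = 0.0, clip(5.7618) = 2.0
Projection = [2.0, 0.0, 2.0]
Squared diffs: [30.4903, 74.2923, 14.1511]
Distance = sqrt(118.9337) = 10.9057


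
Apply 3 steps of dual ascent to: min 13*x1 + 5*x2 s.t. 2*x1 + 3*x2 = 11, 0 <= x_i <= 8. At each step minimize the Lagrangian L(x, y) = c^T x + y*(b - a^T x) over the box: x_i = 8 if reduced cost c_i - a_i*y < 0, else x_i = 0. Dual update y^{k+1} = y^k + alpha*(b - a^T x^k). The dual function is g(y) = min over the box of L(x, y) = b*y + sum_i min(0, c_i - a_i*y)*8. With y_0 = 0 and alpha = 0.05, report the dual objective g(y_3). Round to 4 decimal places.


Dual ascent for LP: min 13*x1 + 5*x2, 2*x1 + 3*x2 = 11, 0 <= x_i <= 8
Step 1: y^k = 0.0, reduced costs: (13.0, 5.0)
  x^k = (0.0, 0.0), subgradient = b - a^T x = 11.0
  y^{k+1} = 0.0 + 0.05*11.0 = 0.55
Step 2: y^k = 0.55, reduced costs: (11.9, 3.35)
  x^k = (0.0, 0.0), subgradient = b - a^T x = 11.0
  y^{k+1} = 0.55 + 0.05*11.0 = 1.1
Step 3: y^k = 1.1, reduced costs: (10.8, 1.7)
  x^k = (0.0, 0.0), subgradient = b - a^T x = 11.0
  y^{k+1} = 1.1 + 0.05*11.0 = 1.65
Dual objective at y_3 = 1.65: reduced costs (9.7, 0.05), box minimizer x = (0.0, 0.0)
g(y_3) = b*y + (c1 - a1*y)*x1 + (c2 - a2*y)*x2 = 11*1.65 + 9.7*0.0 + 0.05*0.0 = 18.15 + 0.0 + 0.0 = 18.15


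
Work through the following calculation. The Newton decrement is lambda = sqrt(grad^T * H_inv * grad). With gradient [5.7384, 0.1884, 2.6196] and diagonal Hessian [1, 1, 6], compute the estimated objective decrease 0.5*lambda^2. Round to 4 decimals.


Step 1: H is diagonal, so H^(-1) * g = [5.7384, 0.1884, 0.4366].
Step 2: g^T H^(-1) g = sum_i g_i^2 / H_ii
  = (5.7384)^2/1 + (0.1884)^2/1 + (2.6196)^2/6
  = 32.9292 + 0.0355 + 1.1437 = 34.1084
Step 3: Objective decrease = 0.5 * g^T H^(-1) g = 17.0542


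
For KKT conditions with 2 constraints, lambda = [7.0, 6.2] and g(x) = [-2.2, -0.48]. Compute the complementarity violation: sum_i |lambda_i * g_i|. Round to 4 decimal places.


KKT complementary slackness check:
lambda_1 * g_1 = 7.0 * -2.2 = -15.4
lambda_2 * g_2 = 6.2 * -0.48 = -2.976
Total violation = 15.4 + 2.976 = 18.376


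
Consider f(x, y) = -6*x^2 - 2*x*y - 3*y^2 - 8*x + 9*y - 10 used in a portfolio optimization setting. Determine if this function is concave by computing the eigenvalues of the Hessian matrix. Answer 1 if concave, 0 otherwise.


The Hessian of f(x,y) = -6*x^2 - 2*x*y - 3*y^2 - 8*x + 9*y - 10 is:
H = [[-12, -2], [-2, -6]]
Trace = -12 - 6 = -18
Determinant = -12*-6 - (-2)^2 = 68
Discriminant = (-18)^2 - 4*68 = 52.0
Eigenvalues: lambda_1 = -12.6056, lambda_2 = -5.3944
The function is concave.

1


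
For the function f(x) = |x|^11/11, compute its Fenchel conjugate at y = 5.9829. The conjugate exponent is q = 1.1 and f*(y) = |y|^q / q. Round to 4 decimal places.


The conjugate exponent q satisfies 1/p + 1/q = 1.
p = 11, so q = 11/(11 - 1) = 1.1
|y|^q = 5.9829^1.1 = 7.1549
f*(5.9829) = 7.1549 / 1.1 = 6.5044


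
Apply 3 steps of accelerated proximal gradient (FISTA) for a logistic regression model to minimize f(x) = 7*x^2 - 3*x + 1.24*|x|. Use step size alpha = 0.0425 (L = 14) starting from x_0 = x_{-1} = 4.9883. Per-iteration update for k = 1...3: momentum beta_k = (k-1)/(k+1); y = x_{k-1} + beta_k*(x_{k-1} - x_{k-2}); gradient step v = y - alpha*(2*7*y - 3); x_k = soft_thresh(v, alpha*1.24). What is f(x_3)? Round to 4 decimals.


FISTA on f(x) = 7*x^2 - 3*x + 1.24*|x|
L = 14, alpha = 0.0425
Iteration 1: beta = 0.0, y = 4.9883 + 0.0*(4.9883 - 4.9883) = 4.9883
  grad(y) = 66.8362, v = y - alpha*grad = 2.1478
  prox(v) = soft_thresh(2.1478, 0.0527) = 2.0951
Iteration 2: beta = 0.3333, y = 2.0951 + 0.3333*(2.0951 - 4.9883) = 1.1306
  grad(y) = 12.8291, v = y - alpha*grad = 0.5854
  prox(v) = soft_thresh(0.5854, 0.0527) = 0.5327
Iteration 3: beta = 0.5, y = 0.5327 + 0.5*(0.5327 - 2.0951) = -0.2485
  grad(y) = -6.4785, v = y - alpha*grad = 0.0269
  prox(v) = soft_thresh(0.0269, 0.0527) = 0.0
f(x_3) = 7*0.0^2 - 3*0.0 + 1.24*|0.0| = 0.0


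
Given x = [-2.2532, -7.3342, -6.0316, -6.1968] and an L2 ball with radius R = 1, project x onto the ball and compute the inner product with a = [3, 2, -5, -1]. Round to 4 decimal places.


Step 1: Compute ||x|| (intermediates to 6 decimals).
||x|| = sqrt((-2.2532)^2 + (-7.3342)^2 + (-6.0316)^2 + (-6.1968)^2) = 11.56062
Step 2: Project.
Since ||x|| > R, scale = R/||x|| = 1/11.56062 = 0.086501, proj(x) = scale * x
proj(x) = [-0.194904, -0.634416, -0.521739, -0.536029]
Step 3: Dot product.
a^T * proj(x) = 3*(-0.194904) + 2*(-0.634416) - 5*(-0.521739) - 1*(-0.536029) = 1.2912


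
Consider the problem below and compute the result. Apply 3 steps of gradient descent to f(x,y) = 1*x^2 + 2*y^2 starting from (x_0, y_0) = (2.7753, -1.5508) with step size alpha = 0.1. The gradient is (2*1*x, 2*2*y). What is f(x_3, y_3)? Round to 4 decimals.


Gradient descent on f(x,y) = 1*x^2 + 2*y^2.
Starting point: (2.7753, -1.5508), alpha = 0.1
Step 1: grad_x = 2*1*2.7753 = 5.5506, grad_y = 2*2*-1.5508 = -6.2032
  x_1 = 2.7753 - 0.1*5.5506 = 2.2202
  y_1 = -1.5508 - 0.1*-6.2032 = -0.9305
Step 2: grad_x = 2*1*2.2202 = 4.4405, grad_y = 2*2*-0.9305 = -3.7219
  x_2 = 2.2202 - 0.1*4.4405 = 1.7762
  y_2 = -0.9305 - 0.1*-3.7219 = -0.5583
Step 3: grad_x = 2*1*1.7762 = 3.5524, grad_y = 2*2*-0.5583 = -2.2332
  x_3 = 1.7762 - 0.1*3.5524 = 1.421
  y_3 = -0.5583 - 0.1*-2.2332 = -0.335
f(1.421, -0.335) = 1*1.421^2 + 2*(-0.335)^2 = 2.2435


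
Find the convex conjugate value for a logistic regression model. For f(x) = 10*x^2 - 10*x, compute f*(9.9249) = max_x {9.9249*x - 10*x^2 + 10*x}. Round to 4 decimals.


f*(y) = sup_x {y*x - a*x^2 - b*x} = sup_x {(y-b)*x - a*x^2}
FOC: (y - b) - 2a*x = 0 => x* = (y - b)/(2a)
x* = (9.9249 + 10)/(2*10) = 0.9962
f*(9.9249) = (y-b)^2/(4a) = (9.9249 + 10)^2/(4*10)
= 397.0016/40 = 9.925


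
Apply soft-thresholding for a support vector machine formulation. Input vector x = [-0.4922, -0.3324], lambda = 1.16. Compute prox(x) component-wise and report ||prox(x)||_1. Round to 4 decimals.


Soft-thresholding with lambda = 1.16:
prox(-0.4922) = sign(-0.4922)*max(|-0.4922| - 1.16, 0) = 0.0
prox(-0.3324) = sign(-0.3324)*max(|-0.3324| - 1.16, 0) = 0.0
prox(x) = [0.0, 0.0]
||prox(x)||_1 = 0.0 + 0.0 = 0.0


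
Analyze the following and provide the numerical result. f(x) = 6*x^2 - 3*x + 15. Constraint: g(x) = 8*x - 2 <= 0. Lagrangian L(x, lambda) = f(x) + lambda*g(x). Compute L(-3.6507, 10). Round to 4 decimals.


Step 1: Evaluate f(x).
f(-3.6507) = 6*(-3.6507)^2 - 3*(-3.6507) + 15 = 105.9178
Step 2: Evaluate g(x).
g(-3.6507) = 8*-3.6507 - 2 = -31.2056
Step 3: Compute Lagrangian.
L = 105.9178 + 10*-31.2056 = -206.1382


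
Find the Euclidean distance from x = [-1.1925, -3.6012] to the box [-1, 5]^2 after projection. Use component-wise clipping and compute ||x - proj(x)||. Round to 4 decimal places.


Project each component onto [-1, 5].
clip(-1.1925) = -1.0, clip(-3.6012) = -1.0
Projection = [-1.0, -1.0]
Squared diffs: [0.0371, 6.7662]
Distance = sqrt(6.8033) = 2.6083


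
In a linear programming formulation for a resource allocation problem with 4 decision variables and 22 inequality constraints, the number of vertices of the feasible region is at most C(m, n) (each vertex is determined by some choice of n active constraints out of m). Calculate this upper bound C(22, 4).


Each vertex corresponds to some choice of n active constraints out of m, so the number of vertices is at most C(m, n) = m! / (n!(m-n)!).
m = 22, n = 4
Numerator: 22 * 21 * 20 * 19
Denominator: 4! = 24
C(22, 4) = 7315


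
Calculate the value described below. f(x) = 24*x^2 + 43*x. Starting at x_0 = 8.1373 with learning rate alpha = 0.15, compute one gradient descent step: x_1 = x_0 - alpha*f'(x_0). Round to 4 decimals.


We compute the gradient at x_0 and apply the update.
f'(x) = 48*x + 43
f'(8.1373) = 48*8.1373 + 43 = 433.5904
x_1 = 8.1373 - 0.15*433.5904 = -56.9013


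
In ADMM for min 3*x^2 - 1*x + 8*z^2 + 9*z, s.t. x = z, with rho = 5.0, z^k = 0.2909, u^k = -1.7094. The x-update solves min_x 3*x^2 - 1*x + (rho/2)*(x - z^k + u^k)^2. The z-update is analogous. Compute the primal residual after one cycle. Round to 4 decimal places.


ADMM iteration with rho = 5.0, z^k = 0.2909, u^k = -1.7094
Step 1: x-update.
Minimize 3*x^2 - 1*x + (5.0/2)*(x - 0.2909 - 1.7094)^2
FOC: (2*3 + 5.0)*x = 1 + 5.0*(0.2909 + 1.7094)
x^{k+1} = 1.0001
Step 2: z-update.
Minimize 8*z^2 + 9*z + (5.0/2)*(1.0001 - z - 1.7094)^2
FOC: (2*8 + 5.0)*z = -9 + 5.0*(1.0001 - 1.7094)
z^{k+1} = -0.5974
Step 3: u-update.
u^{k+1} = -1.7094 + 1.0001 + 0.5974 = -0.1118
Step 4: Primal residual = |1.0001 + 0.5974| = 1.5976


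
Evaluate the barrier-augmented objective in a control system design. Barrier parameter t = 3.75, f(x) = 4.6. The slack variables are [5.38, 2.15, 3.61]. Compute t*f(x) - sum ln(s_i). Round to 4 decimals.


Step 1: Compute log-barrier.
ln values: [1.6827, 0.7655, 1.2837]
phi = -(1.6827 + 0.7655 + 1.2837) = -3.7319
Step 2: Compute augmented objective.
t*f(x) = 3.75*4.6 = 17.25
Total = 17.25 - 3.7319 = 13.5181


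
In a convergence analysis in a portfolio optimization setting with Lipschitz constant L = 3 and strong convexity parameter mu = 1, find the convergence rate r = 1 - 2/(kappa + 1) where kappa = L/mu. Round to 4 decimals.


Step 1: Compute the condition number.
kappa = L/mu = 3/1 = 3.0
Step 2: Compute the convergence rate.
r = 1 - 2/(kappa + 1) = 1 - 2*mu/(L + mu) = (L - mu)/(L + mu) = 2/4 = 0.5


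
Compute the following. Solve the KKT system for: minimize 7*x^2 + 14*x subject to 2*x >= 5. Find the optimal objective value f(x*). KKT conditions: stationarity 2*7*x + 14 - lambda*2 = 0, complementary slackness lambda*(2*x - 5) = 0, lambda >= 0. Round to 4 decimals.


Step 1: Try lambda = 0 (constraint inactive).
x_unc = -14/(2*7) = -1.0
Check: 2*-1.0 = -2.0 < 5 -- violated!
Step 2: Constraint must be active: 2*x = 5
x* = 5/2 = 2.5
lambda = (2*7*2.5 + 14)/2 = 24.5
Step 3: Compute optimal value.
f(x*) = 7*2.5^2 + 14*2.5 = 78.75


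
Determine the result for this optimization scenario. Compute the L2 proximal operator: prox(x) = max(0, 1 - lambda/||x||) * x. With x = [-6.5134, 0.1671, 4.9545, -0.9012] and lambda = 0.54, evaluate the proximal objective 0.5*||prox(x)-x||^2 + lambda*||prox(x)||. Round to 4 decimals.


Step 1: Compute ||x||.
||x|| = 8.2348
Step 2: Compute scaling factor.
scale = max(0, 1 - 0.54/8.2348) = 0.9344
Step 3: prox(x) = [-6.0863, 0.1561, 4.6296, -0.8421]
||prox(x)|| = 7.6948
Step 4: Proximal objective.
0.5*||prox-x||^2 = 0.1458
lambda*||prox|| = 4.1552
Total = 4.301


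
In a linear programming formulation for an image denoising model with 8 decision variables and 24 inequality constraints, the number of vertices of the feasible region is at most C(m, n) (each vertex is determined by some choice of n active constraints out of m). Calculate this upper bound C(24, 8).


Each vertex corresponds to some choice of n active constraints out of m, so the number of vertices is at most C(m, n) = m! / (n!(m-n)!).
m = 24, n = 8
Numerator: 24 * 23 * 22 * 21 * 20 * 19 * 18 * 17
Denominator: 8! = 40320
C(24, 8) = 735471


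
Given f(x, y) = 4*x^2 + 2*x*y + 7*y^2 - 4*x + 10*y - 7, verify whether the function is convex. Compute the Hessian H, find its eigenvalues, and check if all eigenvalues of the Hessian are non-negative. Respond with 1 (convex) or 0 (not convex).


The Hessian of f(x,y) = 4*x^2 + 2*x*y + 7*y^2 - 4*x + 10*y - 7 is:
H = [[8, 2], [2, 14]]
Trace = 8 + 14 = 22
Determinant = 8*14 - (2)^2 = 108
Discriminant = (22)^2 - 4*108 = 52.0
Eigenvalues: lambda_1 = 7.3944, lambda_2 = 14.6056
The function is convex.

1


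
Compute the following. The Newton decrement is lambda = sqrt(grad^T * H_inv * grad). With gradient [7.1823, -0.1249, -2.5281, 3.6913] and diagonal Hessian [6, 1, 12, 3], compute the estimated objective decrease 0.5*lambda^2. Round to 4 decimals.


Step 1: H is diagonal, so H^(-1) * g = [1.1971, -0.1249, -0.2107, 1.2304].
Step 2: g^T H^(-1) g = sum_i g_i^2 / H_ii
  = (7.1823)^2/6 + (-0.1249)^2/1 + (-2.5281)^2/12 + (3.6913)^2/3
  = 8.5976 + 0.0156 + 0.5326 + 4.5419 = 13.6877
Step 3: Objective decrease = 0.5 * g^T H^(-1) g = 6.8438


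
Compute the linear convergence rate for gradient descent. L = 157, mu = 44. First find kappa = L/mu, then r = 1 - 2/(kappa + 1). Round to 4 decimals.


Step 1: Compute the condition number.
kappa = L/mu = 157/44 = 3.5682
Step 2: Compute the convergence rate.
r = 1 - 2/(kappa + 1) = 1 - 2*mu/(L + mu) = (L - mu)/(L + mu) = 113/201 = 0.5622


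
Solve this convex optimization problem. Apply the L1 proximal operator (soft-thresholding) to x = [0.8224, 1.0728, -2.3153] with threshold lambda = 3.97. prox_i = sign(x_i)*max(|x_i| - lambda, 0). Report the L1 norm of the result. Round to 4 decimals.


Soft-thresholding with lambda = 3.97:
prox(0.8224) = sign(0.8224)*max(|0.8224| - 3.97, 0) = 0.0
prox(1.0728) = sign(1.0728)*max(|1.0728| - 3.97, 0) = 0.0
prox(-2.3153) = sign(-2.3153)*max(|-2.3153| - 3.97, 0) = 0.0
prox(x) = [0.0, 0.0, 0.0]
||prox(x)||_1 = 0.0 + 0.0 + 0.0 = 0.0


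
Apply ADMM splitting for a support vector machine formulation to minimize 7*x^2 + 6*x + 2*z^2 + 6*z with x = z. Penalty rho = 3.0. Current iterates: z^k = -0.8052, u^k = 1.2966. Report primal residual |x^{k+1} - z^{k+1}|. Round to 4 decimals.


ADMM iteration with rho = 3.0, z^k = -0.8052, u^k = 1.2966
Step 1: x-update.
Minimize 7*x^2 + 6*x + (3.0/2)*(x + 0.8052 + 1.2966)^2
FOC: (2*7 + 3.0)*x = -6 + 3.0*(-0.8052 - 1.2966)
x^{k+1} = -0.7238
Step 2: z-update.
Minimize 2*z^2 + 6*z + (3.0/2)*(-0.7238 - z + 1.2966)^2
FOC: (2*2 + 3.0)*z = -6 + 3.0*(-0.7238 + 1.2966)
z^{k+1} = -0.6117
Step 3: u-update.
u^{k+1} = 1.2966 - 0.7238 + 0.6117 = 1.1844
Step 4: Primal residual = |-0.7238 + 0.6117| = 0.1122


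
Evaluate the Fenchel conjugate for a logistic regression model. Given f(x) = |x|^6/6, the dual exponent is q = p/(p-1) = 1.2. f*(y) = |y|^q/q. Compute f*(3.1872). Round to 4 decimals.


The conjugate exponent q satisfies 1/p + 1/q = 1.
p = 6, so q = 6/(6 - 1) = 1.2
|y|^q = 3.1872^1.2 = 4.0188
f*(3.1872) = 4.0188 / 1.2 = 3.349


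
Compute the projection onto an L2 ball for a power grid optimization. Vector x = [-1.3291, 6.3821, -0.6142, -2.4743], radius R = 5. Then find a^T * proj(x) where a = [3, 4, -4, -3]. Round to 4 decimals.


Step 1: Compute ||x|| (intermediates to 6 decimals).
||x|| = sqrt((-1.3291)^2 + 6.3821^2 + (-0.6142)^2 + (-2.4743)^2) = 6.999794
Step 2: Project.
Since ||x|| > R, scale = R/||x|| = 5/6.999794 = 0.714307, proj(x) = scale * x
proj(x) = [-0.949385, 4.558779, -0.438727, -1.76741]
Step 3: Dot product.
a^T * proj(x) = 3*(-0.949385) + 4*4.558779 - 4*(-0.438727) - 3*(-1.76741) = 22.4441


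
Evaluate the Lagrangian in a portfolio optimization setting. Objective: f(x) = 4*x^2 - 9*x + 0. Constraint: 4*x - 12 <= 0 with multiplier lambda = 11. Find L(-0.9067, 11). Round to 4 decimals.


Step 1: Evaluate f(x).
f(-0.9067) = 4*(-0.9067)^2 - 9*(-0.9067) + 0 = 11.4487
Step 2: Evaluate g(x).
g(-0.9067) = 4*-0.9067 - 12 = -15.6268
Step 3: Compute Lagrangian.
L = 11.4487 + 11*-15.6268 = -160.4461


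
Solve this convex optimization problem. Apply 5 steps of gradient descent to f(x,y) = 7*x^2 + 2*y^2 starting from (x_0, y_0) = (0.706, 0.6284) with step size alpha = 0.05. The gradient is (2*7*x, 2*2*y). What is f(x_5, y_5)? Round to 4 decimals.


Gradient descent on f(x,y) = 7*x^2 + 2*y^2.
Starting point: (0.706, 0.6284), alpha = 0.05
Step 1: grad_x = 2*7*0.706 = 9.884, grad_y = 2*2*0.6284 = 2.5136
  x_1 = 0.706 - 0.05*9.884 = 0.2118
  y_1 = 0.6284 - 0.05*2.5136 = 0.5027
Step 2: grad_x = 2*7*0.2118 = 2.9652, grad_y = 2*2*0.5027 = 2.0109
  x_2 = 0.2118 - 0.05*2.9652 = 0.0635
  y_2 = 0.5027 - 0.05*2.0109 = 0.4022
Step 3: grad_x = 2*7*0.0635 = 0.8896, grad_y = 2*2*0.4022 = 1.6087
  x_3 = 0.0635 - 0.05*0.8896 = 0.0191
  y_3 = 0.4022 - 0.05*1.6087 = 0.3217
Step 4: grad_x = 2*7*0.0191 = 0.2669, grad_y = 2*2*0.3217 = 1.287
  x_4 = 0.0191 - 0.05*0.2669 = 0.0057
  y_4 = 0.3217 - 0.05*1.287 = 0.2574
Step 5: grad_x = 2*7*0.0057 = 0.0801, grad_y = 2*2*0.2574 = 1.0296
  x_5 = 0.0057 - 0.05*0.0801 = 0.0017
  y_5 = 0.2574 - 0.05*1.0296 = 0.2059
f(0.0017, 0.2059) = 7*0.0017^2 + 2*0.2059^2 = 0.0848


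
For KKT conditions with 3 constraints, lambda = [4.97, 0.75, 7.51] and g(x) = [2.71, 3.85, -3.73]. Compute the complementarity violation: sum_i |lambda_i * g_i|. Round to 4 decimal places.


KKT complementary slackness check:
lambda_1 * g_1 = 4.97 * 2.71 = 13.4687
lambda_2 * g_2 = 0.75 * 3.85 = 2.8875
lambda_3 * g_3 = 7.51 * -3.73 = -28.0123
Total violation = 13.4687 + 2.8875 + 28.0123 = 44.3685


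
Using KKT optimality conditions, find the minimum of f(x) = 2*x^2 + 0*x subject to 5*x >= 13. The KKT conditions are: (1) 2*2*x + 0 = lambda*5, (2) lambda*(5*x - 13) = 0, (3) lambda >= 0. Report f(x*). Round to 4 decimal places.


Step 1: Try lambda = 0 (constraint inactive).
x_unc = 0/(2*2) = 0.0
Check: 5*0.0 = 0.0 < 13 -- violated!
Step 2: Constraint must be active: 5*x = 13
x* = 13/5 = 2.6
lambda = (2*2*2.6 + 0)/5 = 2.08
Step 3: Compute optimal value.
f(x*) = 2*2.6^2 + 0*2.6 = 13.52


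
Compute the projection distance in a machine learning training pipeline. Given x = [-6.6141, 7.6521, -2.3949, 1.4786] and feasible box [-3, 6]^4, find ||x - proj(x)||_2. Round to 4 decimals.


Project each component onto [-3, 6].
clip(-6.6141) = -3.0, clip(7.6521) = 6.0, clip(-2.3949) = -2.3949, clip(1.4786) = 1.4786
Projection = [-3.0, 6.0, -2.3949, 1.4786]
Squared diffs: [13.0617, 2.7294, 0.0, 0.0]
Distance = sqrt(15.7911) = 3.9738


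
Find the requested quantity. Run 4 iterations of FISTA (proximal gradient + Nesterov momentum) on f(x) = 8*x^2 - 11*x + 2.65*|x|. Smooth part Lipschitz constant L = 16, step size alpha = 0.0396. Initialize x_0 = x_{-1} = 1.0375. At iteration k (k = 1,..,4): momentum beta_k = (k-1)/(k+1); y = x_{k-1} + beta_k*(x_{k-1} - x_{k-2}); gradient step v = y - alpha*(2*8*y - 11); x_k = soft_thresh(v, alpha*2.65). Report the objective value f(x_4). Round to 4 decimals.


FISTA on f(x) = 8*x^2 - 11*x + 2.65*|x|
L = 16, alpha = 0.0396
Iteration 1: beta = 0.0, y = 1.0375 + 0.0*(1.0375 - 1.0375) = 1.0375
  grad(y) = 5.6, v = y - alpha*grad = 0.8157
  prox(v) = soft_thresh(0.8157, 0.1049) = 0.7108
Iteration 2: beta = 0.3333, y = 0.7108 + 0.3333*(0.7108 - 1.0375) = 0.6019
  grad(y) = -1.3696, v = y - alpha*grad = 0.6561
  prox(v) = soft_thresh(0.6561, 0.1049) = 0.5512
Iteration 3: beta = 0.5, y = 0.5512 + 0.5*(0.5512 - 0.7108) = 0.4714
  grad(y) = -3.4577, v = y - alpha*grad = 0.6083
  prox(v) = soft_thresh(0.6083, 0.1049) = 0.5034
Iteration 4: beta = 0.6, y = 0.5034 + 0.6*(0.5034 - 0.5512) = 0.4747
  grad(y) = -3.405, v = y - alpha*grad = 0.6095
  prox(v) = soft_thresh(0.6095, 0.1049) = 0.5046
f(x_4) = 8*0.5046^2 - 11*0.5046 + 2.65*|0.5046| = -2.1764


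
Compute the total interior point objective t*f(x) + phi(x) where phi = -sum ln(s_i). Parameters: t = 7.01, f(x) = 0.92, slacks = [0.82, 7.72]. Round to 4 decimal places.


Step 1: Compute log-barrier.
ln values: [-0.1985, 2.0438]
phi = -(-0.1985 + 2.0438) = -1.8454
Step 2: Compute augmented objective.
t*f(x) = 7.01*0.92 = 6.4492
Total = 6.4492 - 1.8454 = 4.6038


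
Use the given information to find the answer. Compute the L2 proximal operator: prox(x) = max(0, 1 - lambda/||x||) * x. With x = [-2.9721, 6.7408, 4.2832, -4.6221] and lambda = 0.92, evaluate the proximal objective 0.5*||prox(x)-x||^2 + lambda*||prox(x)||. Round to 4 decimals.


Step 1: Compute ||x||.
||x|| = 9.6944
Step 2: Compute scaling factor.
scale = max(0, 1 - 0.92/9.6944) = 0.9051
Step 3: prox(x) = [-2.69, 6.1011, 3.8767, -4.1835]
||prox(x)|| = 8.7744
Step 4: Proximal objective.
0.5*||prox-x||^2 = 0.4232
lambda*||prox|| = 8.0724
Total = 8.4956


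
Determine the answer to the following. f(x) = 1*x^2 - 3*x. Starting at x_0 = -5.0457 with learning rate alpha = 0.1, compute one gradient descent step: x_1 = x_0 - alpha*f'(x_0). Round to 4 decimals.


We compute the gradient at x_0 and apply the update.
f'(x) = 2*x - 3
f'(-5.0457) = 2*-5.0457 - 3 = -13.0914
x_1 = -5.0457 - 0.1*-13.0914 = -3.7366


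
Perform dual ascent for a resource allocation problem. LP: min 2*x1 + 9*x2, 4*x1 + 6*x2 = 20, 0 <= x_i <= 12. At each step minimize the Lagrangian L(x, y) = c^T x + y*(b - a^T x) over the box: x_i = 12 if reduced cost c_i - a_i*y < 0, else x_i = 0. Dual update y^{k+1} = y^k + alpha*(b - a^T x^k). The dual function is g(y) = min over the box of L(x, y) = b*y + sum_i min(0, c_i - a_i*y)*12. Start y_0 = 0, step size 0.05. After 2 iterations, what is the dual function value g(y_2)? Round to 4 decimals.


Dual ascent for LP: min 2*x1 + 9*x2, 4*x1 + 6*x2 = 20, 0 <= x_i <= 12
Step 1: y^k = 0.0, reduced costs: (2.0, 9.0)
  x^k = (0.0, 0.0), subgradient = b - a^T x = 20.0
  y^{k+1} = 0.0 + 0.05*20.0 = 1.0
Step 2: y^k = 1.0, reduced costs: (-2.0, 3.0)
  x^k = (12.0, 0.0), subgradient = b - a^T x = -28.0
  y^{k+1} = 1.0 + 0.05*-28.0 = -0.4
Dual objective at y_2 = -0.4: reduced costs (3.6, 11.4), box minimizer x = (0.0, 0.0)
g(y_2) = b*y + (c1 - a1*y)*x1 + (c2 - a2*y)*x2 = 20*(-0.4) + 3.6*0.0 + 11.4*0.0 = -8.0 + 0.0 + 0.0 = -8.0


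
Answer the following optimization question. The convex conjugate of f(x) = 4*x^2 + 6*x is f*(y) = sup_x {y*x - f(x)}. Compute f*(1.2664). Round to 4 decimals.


f*(y) = sup_x {y*x - a*x^2 - b*x} = sup_x {(y-b)*x - a*x^2}
FOC: (y - b) - 2a*x = 0 => x* = (y - b)/(2a)
x* = (1.2664 - 6)/(2*4) = -0.5917
f*(1.2664) = (y-b)^2/(4a) = (1.2664 - 6)^2/(4*4)
= 22.407/16 = 1.4004


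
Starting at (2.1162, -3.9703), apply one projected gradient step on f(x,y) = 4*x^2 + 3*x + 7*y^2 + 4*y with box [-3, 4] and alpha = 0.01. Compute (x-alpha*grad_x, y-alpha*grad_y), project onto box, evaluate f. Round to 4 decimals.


Step 1: Compute gradient at (2.1162, -3.9703).
grad_x = 2*4*2.1162 + 3 = 19.9296
grad_y = 2*7*-3.9703 + 4 = -51.5842
Step 2: Gradient step.
x_raw = 2.1162 - 0.01*19.9296 = 1.9169
y_raw = -3.9703 - 0.01*-51.5842 = -3.4545
Step 3: Project onto [-3, 4].
x_proj = clip(1.9169) = 1.9169
y_proj = clip(-3.4545) = -3.0
Step 4: Evaluate f.
f(1.9169, -3.0) = 71.4488


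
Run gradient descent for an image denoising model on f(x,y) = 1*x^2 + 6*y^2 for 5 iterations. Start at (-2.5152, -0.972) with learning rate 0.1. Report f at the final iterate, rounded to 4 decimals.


Gradient descent on f(x,y) = 1*x^2 + 6*y^2.
Starting point: (-2.5152, -0.972), alpha = 0.1
Step 1: grad_x = 2*1*-2.5152 = -5.0304, grad_y = 2*6*-0.972 = -11.664
  x_1 = -2.5152 - 0.1*-5.0304 = -2.0122
  y_1 = -0.972 - 0.1*-11.664 = 0.1944
Step 2: grad_x = 2*1*-2.0122 = -4.0243, grad_y = 2*6*0.1944 = 2.3328
  x_2 = -2.0122 - 0.1*-4.0243 = -1.6097
  y_2 = 0.1944 - 0.1*2.3328 = -0.0389
Step 3: grad_x = 2*1*-1.6097 = -3.2195, grad_y = 2*6*-0.0389 = -0.4666
  x_3 = -1.6097 - 0.1*-3.2195 = -1.2878
  y_3 = -0.0389 - 0.1*-0.4666 = 0.0078
Step 4: grad_x = 2*1*-1.2878 = -2.5756, grad_y = 2*6*0.0078 = 0.0933
  x_4 = -1.2878 - 0.1*-2.5756 = -1.0302
  y_4 = 0.0078 - 0.1*0.0933 = -0.0016
Step 5: grad_x = 2*1*-1.0302 = -2.0605, grad_y = 2*6*-0.0016 = -0.0187
  x_5 = -1.0302 - 0.1*-2.0605 = -0.8242
  y_5 = -0.0016 - 0.1*-0.0187 = 0.0003
f(-0.8242, 0.0003) = 1*(-0.8242)^2 + 6*0.0003^2 = 0.6793


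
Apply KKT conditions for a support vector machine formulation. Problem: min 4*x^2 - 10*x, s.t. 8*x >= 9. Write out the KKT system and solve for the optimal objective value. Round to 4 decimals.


Step 1: Try lambda = 0 (constraint inactive).
Stationarity: 2*4*x - 10 = 0
x* = 10/(2*4) = 1.25
Check constraint: 8*1.25 = 10.0 >= 9 -- satisfied.
Step 2: Compute optimal value.
f(x*) = 4*1.25^2 - 10*1.25 = -6.25


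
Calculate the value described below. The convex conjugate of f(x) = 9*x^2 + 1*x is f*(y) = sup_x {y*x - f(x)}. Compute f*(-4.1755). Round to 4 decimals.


f*(y) = sup_x {y*x - a*x^2 - b*x} = sup_x {(y-b)*x - a*x^2}
FOC: (y - b) - 2a*x = 0 => x* = (y - b)/(2a)
x* = (-4.1755 - 1)/(2*9) = -0.2875
f*(-4.1755) = (y-b)^2/(4a) = (-4.1755 - 1)^2/(4*9)
= 26.7858/36 = 0.7441


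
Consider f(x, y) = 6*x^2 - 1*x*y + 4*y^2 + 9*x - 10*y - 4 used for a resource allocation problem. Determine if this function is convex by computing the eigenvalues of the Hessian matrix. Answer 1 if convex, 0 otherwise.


The Hessian of f(x,y) = 6*x^2 - 1*x*y + 4*y^2 + 9*x - 10*y - 4 is:
H = [[12, -1], [-1, 8]]
Trace = 12 + 8 = 20
Determinant = 12*8 - (-1)^2 = 95
Discriminant = (20)^2 - 4*95 = 20.0
Eigenvalues: lambda_1 = 7.7639, lambda_2 = 12.2361
The function is convex.

1


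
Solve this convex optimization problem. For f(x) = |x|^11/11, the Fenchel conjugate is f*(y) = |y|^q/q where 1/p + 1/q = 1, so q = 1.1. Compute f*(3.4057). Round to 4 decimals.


The conjugate exponent q satisfies 1/p + 1/q = 1.
p = 11, so q = 11/(11 - 1) = 1.1
|y|^q = 3.4057^1.1 = 3.8497
f*(3.4057) = 3.8497 / 1.1 = 3.4997


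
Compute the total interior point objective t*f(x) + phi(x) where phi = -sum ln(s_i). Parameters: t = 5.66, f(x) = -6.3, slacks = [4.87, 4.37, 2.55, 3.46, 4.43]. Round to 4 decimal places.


Step 1: Compute log-barrier.
ln values: [1.5831, 1.4748, 0.9361, 1.2413, 1.4884]
phi = -(1.5831 + 1.4748 + 0.9361 + 1.2413 + 1.4884) = -6.7236
Step 2: Compute augmented objective.
t*f(x) = 5.66*-6.3 = -35.658
Total = -35.658 - 6.7236 = -42.3816


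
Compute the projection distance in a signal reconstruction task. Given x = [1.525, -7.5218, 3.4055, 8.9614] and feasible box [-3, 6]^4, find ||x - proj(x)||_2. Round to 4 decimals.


Project each component onto [-3, 6].
clip(1.525) = 1.525, clip(-7.5218) = -3.0, clip(3.4055) = 3.4055, clip(8.9614) = 6.0
Projection = [1.525, -3.0, 3.4055, 6.0]
Squared diffs: [0.0, 20.4467, 0.0, 8.7699]
Distance = sqrt(29.2166) = 5.4052


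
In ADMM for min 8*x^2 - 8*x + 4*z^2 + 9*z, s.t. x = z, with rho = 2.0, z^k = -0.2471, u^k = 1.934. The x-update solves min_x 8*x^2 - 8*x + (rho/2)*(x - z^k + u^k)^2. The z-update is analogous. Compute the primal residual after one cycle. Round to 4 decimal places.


ADMM iteration with rho = 2.0, z^k = -0.2471, u^k = 1.934
Step 1: x-update.
Minimize 8*x^2 - 8*x + (2.0/2)*(x + 0.2471 + 1.934)^2
FOC: (2*8 + 2.0)*x = 8 + 2.0*(-0.2471 - 1.934)
x^{k+1} = 0.2021
Step 2: z-update.
Minimize 4*z^2 + 9*z + (2.0/2)*(0.2021 - z + 1.934)^2
FOC: (2*4 + 2.0)*z = -9 + 2.0*(0.2021 + 1.934)
z^{k+1} = -0.4728
Step 3: u-update.
u^{k+1} = 1.934 + 0.2021 + 0.4728 = 2.6089
Step 4: Primal residual = |0.2021 + 0.4728| = 0.6749


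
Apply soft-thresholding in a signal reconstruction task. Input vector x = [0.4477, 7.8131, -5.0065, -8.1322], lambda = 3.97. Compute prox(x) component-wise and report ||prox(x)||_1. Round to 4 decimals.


Soft-thresholding with lambda = 3.97:
prox(0.4477) = sign(0.4477)*max(|0.4477| - 3.97, 0) = 0.0
prox(7.8131) = sign(7.8131)*max(|7.8131| - 3.97, 0) = 3.8431
prox(-5.0065) = sign(-5.0065)*max(|-5.0065| - 3.97, 0) = -1.0365
prox(-8.1322) = sign(-8.1322)*max(|-8.1322| - 3.97, 0) = -4.1622
prox(x) = [0.0, 3.8431, -1.0365, -4.1622]
||prox(x)||_1 = 0.0 + 3.8431 + 1.0365 + 4.1622 = 9.0418


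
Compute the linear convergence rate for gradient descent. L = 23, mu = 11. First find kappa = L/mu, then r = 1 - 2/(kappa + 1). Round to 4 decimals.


Step 1: Compute the condition number.
kappa = L/mu = 23/11 = 2.0909
Step 2: Compute the convergence rate.
r = 1 - 2/(kappa + 1) = 1 - 2*mu/(L + mu) = (L - mu)/(L + mu) = 12/34 = 0.3529


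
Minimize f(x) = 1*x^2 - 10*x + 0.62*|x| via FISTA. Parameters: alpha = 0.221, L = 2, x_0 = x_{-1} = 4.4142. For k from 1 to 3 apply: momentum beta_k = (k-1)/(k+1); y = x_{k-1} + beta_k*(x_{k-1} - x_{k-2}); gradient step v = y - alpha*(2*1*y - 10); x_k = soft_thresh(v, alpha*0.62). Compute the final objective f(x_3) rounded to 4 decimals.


FISTA on f(x) = 1*x^2 - 10*x + 0.62*|x|
L = 2, alpha = 0.221
Iteration 1: beta = 0.0, y = 4.4142 + 0.0*(4.4142 - 4.4142) = 4.4142
  grad(y) = -1.1716, v = y - alpha*grad = 4.6731
  prox(v) = soft_thresh(4.6731, 0.137) = 4.5361
Iteration 2: beta = 0.3333, y = 4.5361 + 0.3333*(4.5361 - 4.4142) = 4.5767
  grad(y) = -0.8465, v = y - alpha*grad = 4.7638
  prox(v) = soft_thresh(4.7638, 0.137) = 4.6268
Iteration 3: beta = 0.5, y = 4.6268 + 0.5*(4.6268 - 4.5361) = 4.6721
  grad(y) = -0.6557, v = y - alpha*grad = 4.8171
  prox(v) = soft_thresh(4.8171, 0.137) = 4.68
f(x_3) = 1*4.68^2 - 10*4.68 + 0.62*|4.68| = -21.996


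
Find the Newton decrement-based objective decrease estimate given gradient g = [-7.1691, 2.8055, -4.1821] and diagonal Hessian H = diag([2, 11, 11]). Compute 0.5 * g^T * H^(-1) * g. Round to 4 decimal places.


Step 1: H is diagonal, so H^(-1) * g = [-3.5846, 0.255, -0.3802].
Step 2: g^T H^(-1) g = sum_i g_i^2 / H_ii
  = (-7.1691)^2/2 + (2.8055)^2/11 + (-4.1821)^2/11
  = 25.698 + 0.7155 + 1.59 = 28.0035
Step 3: Objective decrease = 0.5 * g^T H^(-1) g = 14.0018


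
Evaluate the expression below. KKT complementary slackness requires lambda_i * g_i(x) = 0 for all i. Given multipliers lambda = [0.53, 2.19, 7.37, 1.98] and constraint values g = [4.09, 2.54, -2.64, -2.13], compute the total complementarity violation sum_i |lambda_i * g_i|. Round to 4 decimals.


KKT complementary slackness check:
lambda_1 * g_1 = 0.53 * 4.09 = 2.1677
lambda_2 * g_2 = 2.19 * 2.54 = 5.5626
lambda_3 * g_3 = 7.37 * -2.64 = -19.4568
lambda_4 * g_4 = 1.98 * -2.13 = -4.2174
Total violation = 2.1677 + 5.5626 + 19.4568 + 4.2174 = 31.4045


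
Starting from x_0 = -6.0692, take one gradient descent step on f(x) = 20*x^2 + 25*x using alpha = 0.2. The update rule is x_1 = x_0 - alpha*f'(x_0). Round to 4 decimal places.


We compute the gradient at x_0 and apply the update.
f'(x) = 40*x + 25
f'(-6.0692) = 40*-6.0692 + 25 = -217.768
x_1 = -6.0692 - 0.2*-217.768 = 37.4844


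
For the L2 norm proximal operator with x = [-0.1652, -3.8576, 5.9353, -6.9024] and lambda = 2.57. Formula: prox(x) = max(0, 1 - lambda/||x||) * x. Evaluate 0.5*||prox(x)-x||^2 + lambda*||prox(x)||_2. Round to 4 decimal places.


Step 1: Compute ||x||.
||x|| = 9.8883
Step 2: Compute scaling factor.
scale = max(0, 1 - 2.57/9.8883) = 0.7401
Step 3: prox(x) = [-0.1223, -2.855, 4.3927, -5.1085]
||prox(x)|| = 7.3183
Step 4: Proximal objective.
0.5*||prox-x||^2 = 3.3025
lambda*||prox|| = 18.808
Total = 22.1106


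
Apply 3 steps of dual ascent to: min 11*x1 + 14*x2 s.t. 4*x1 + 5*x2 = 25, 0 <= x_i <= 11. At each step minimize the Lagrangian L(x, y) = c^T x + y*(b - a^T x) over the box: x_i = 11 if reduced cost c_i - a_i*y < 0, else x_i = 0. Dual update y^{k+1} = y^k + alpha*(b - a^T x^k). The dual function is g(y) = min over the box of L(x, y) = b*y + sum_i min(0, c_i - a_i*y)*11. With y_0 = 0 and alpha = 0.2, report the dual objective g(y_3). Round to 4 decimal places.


Dual ascent for LP: min 11*x1 + 14*x2, 4*x1 + 5*x2 = 25, 0 <= x_i <= 11
Step 1: y^k = 0.0, reduced costs: (11.0, 14.0)
  x^k = (0.0, 0.0), subgradient = b - a^T x = 25.0
  y^{k+1} = 0.0 + 0.2*25.0 = 5.0
Step 2: y^k = 5.0, reduced costs: (-9.0, -11.0)
  x^k = (11.0, 11.0), subgradient = b - a^T x = -74.0
  y^{k+1} = 5.0 + 0.2*-74.0 = -9.8
Step 3: y^k = -9.8, reduced costs: (50.2, 63.0)
  x^k = (0.0, 0.0), subgradient = b - a^T x = 25.0
  y^{k+1} = -9.8 + 0.2*25.0 = -4.8
Dual objective at y_3 = -4.8: reduced costs (30.2, 38.0), box minimizer x = (0.0, 0.0)
g(y_3) = b*y + (c1 - a1*y)*x1 + (c2 - a2*y)*x2 = 25*(-4.8) + 30.2*0.0 + 38.0*0.0 = -120.0 + 0.0 + 0.0 = -120.0


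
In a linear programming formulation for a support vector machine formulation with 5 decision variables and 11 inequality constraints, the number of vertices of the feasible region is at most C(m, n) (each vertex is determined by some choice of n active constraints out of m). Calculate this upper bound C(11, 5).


Each vertex corresponds to some choice of n active constraints out of m, so the number of vertices is at most C(m, n) = m! / (n!(m-n)!).
m = 11, n = 5
Numerator: 11 * 10 * 9 * 8 * 7
Denominator: 5! = 120
C(11, 5) = 462


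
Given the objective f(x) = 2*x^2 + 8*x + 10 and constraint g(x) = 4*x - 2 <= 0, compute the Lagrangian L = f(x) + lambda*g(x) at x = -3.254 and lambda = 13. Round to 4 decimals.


Step 1: Evaluate f(x).
f(-3.254) = 2*(-3.254)^2 + 8*(-3.254) + 10 = 5.145
Step 2: Evaluate g(x).
g(-3.254) = 4*-3.254 - 2 = -15.016
Step 3: Compute Lagrangian.
L = 5.145 + 13*-15.016 = -190.063


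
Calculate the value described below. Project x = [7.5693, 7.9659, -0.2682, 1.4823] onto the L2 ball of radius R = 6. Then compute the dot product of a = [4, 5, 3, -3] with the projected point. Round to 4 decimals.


Step 1: Compute ||x|| (intermediates to 6 decimals).
||x|| = sqrt(7.5693^2 + 7.9659^2 + (-0.2682)^2 + 1.4823^2) = 11.091394
Step 2: Project.
Since ||x|| > R, scale = R/||x|| = 6/11.091394 = 0.54096, proj(x) = scale * x
proj(x) = [4.094689, 4.309233, -0.145085, 0.801865]
Step 3: Dot product.
a^T * proj(x) = 4*4.094689 + 5*4.309233 + 3*(-0.145085) - 3*0.801865 = 35.0841


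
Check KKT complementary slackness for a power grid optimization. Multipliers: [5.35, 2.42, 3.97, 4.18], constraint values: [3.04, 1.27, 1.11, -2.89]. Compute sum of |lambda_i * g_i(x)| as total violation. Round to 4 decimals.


KKT complementary slackness check:
lambda_1 * g_1 = 5.35 * 3.04 = 16.264
lambda_2 * g_2 = 2.42 * 1.27 = 3.0734
lambda_3 * g_3 = 3.97 * 1.11 = 4.4067
lambda_4 * g_4 = 4.18 * -2.89 = -12.0802
Total violation = 16.264 + 3.0734 + 4.4067 + 12.0802 = 35.8243


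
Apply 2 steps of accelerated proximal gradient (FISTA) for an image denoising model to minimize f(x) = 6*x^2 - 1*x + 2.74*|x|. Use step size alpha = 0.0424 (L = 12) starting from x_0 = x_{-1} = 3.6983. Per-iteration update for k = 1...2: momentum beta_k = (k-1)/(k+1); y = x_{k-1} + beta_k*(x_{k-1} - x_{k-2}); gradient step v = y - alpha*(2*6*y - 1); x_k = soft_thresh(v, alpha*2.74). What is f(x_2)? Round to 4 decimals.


FISTA on f(x) = 6*x^2 - 1*x + 2.74*|x|
L = 12, alpha = 0.0424
Iteration 1: beta = 0.0, y = 3.6983 + 0.0*(3.6983 - 3.6983) = 3.6983
  grad(y) = 43.3796, v = y - alpha*grad = 1.859
  prox(v) = soft_thresh(1.859, 0.1162) = 1.7428
Iteration 2: beta = 0.3333, y = 1.7428 + 0.3333*(1.7428 - 3.6983) = 1.091
  grad(y) = 12.0921, v = y - alpha*grad = 0.5783
  prox(v) = soft_thresh(0.5783, 0.1162) = 0.4621
f(x_2) = 6*0.4621^2 - 1*0.4621 + 2.74*|0.4621| = 2.0855


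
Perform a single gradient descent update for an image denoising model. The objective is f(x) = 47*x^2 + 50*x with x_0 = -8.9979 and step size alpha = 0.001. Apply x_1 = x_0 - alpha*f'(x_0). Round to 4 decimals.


We compute the gradient at x_0 and apply the update.
f'(x) = 94*x + 50
f'(-8.9979) = 94*-8.9979 + 50 = -795.8026
x_1 = -8.9979 - 0.001*-795.8026 = -8.2021


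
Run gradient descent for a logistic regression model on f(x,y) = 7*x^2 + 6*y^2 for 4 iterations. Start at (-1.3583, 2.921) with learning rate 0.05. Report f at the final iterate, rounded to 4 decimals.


Gradient descent on f(x,y) = 7*x^2 + 6*y^2.
Starting point: (-1.3583, 2.921), alpha = 0.05
Step 1: grad_x = 2*7*-1.3583 = -19.0162, grad_y = 2*6*2.921 = 35.052
  x_1 = -1.3583 - 0.05*-19.0162 = -0.4075
  y_1 = 2.921 - 0.05*35.052 = 1.1684
Step 2: grad_x = 2*7*-0.4075 = -5.7049, grad_y = 2*6*1.1684 = 14.0208
  x_2 = -0.4075 - 0.05*-5.7049 = -0.1222
  y_2 = 1.1684 - 0.05*14.0208 = 0.4674
Step 3: grad_x = 2*7*-0.1222 = -1.7115, grad_y = 2*6*0.4674 = 5.6083
  x_3 = -0.1222 - 0.05*-1.7115 = -0.0367
  y_3 = 0.4674 - 0.05*5.6083 = 0.1869
Step 4: grad_x = 2*7*-0.0367 = -0.5134, grad_y = 2*6*0.1869 = 2.2433
  x_4 = -0.0367 - 0.05*-0.5134 = -0.011
  y_4 = 0.1869 - 0.05*2.2433 = 0.0748
f(-0.011, 0.0748) = 7*(-0.011)^2 + 6*0.0748^2 = 0.0344


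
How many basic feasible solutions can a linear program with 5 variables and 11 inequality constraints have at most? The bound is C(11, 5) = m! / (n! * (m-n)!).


Each vertex corresponds to some choice of n active constraints out of m, so the number of vertices is at most C(m, n) = m! / (n!(m-n)!).
m = 11, n = 5
Numerator: 11 * 10 * 9 * 8 * 7
Denominator: 5! = 120
C(11, 5) = 462


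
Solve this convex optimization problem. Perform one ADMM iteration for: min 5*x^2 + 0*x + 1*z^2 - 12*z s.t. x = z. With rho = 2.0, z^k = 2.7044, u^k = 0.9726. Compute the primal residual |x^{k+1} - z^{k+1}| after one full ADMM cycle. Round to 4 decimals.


ADMM iteration with rho = 2.0, z^k = 2.7044, u^k = 0.9726
Step 1: x-update.
Minimize 5*x^2 + 0*x + (2.0/2)*(x - 2.7044 + 0.9726)^2
FOC: (2*5 + 2.0)*x = 0 + 2.0*(2.7044 - 0.9726)
x^{k+1} = 0.2886
Step 2: z-update.
Minimize 1*z^2 - 12*z + (2.0/2)*(0.2886 - z + 0.9726)^2
FOC: (2*1 + 2.0)*z = 12 + 2.0*(0.2886 + 0.9726)
z^{k+1} = 3.6306
Step 3: u-update.
u^{k+1} = 0.9726 + 0.2886 - 3.6306 = -2.3694
Step 4: Primal residual = |0.2886 - 3.6306| = 3.342


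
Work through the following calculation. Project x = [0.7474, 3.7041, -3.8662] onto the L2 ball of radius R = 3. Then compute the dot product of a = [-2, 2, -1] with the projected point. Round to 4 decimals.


Step 1: Compute ||x|| (intermediates to 6 decimals).
||x|| = sqrt(0.7474^2 + 3.7041^2 + (-3.8662)^2) = 5.406151
Step 2: Project.
Since ||x|| > R, scale = R/||x|| = 3/5.406151 = 0.554923, proj(x) = scale * x
proj(x) = [0.414749, 2.05549, -2.145443]
Step 3: Dot product.
a^T * proj(x) = -2*0.414749 + 2*2.05549 - 1*(-2.145443) = 5.4269


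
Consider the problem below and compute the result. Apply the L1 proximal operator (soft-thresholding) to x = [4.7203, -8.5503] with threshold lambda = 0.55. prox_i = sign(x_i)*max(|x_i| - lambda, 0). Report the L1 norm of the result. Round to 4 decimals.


Soft-thresholding with lambda = 0.55:
prox(4.7203) = sign(4.7203)*max(|4.7203| - 0.55, 0) = 4.1703
prox(-8.5503) = sign(-8.5503)*max(|-8.5503| - 0.55, 0) = -8.0003
prox(x) = [4.1703, -8.0003]
||prox(x)||_1 = 4.1703 + 8.0003 = 12.1706
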